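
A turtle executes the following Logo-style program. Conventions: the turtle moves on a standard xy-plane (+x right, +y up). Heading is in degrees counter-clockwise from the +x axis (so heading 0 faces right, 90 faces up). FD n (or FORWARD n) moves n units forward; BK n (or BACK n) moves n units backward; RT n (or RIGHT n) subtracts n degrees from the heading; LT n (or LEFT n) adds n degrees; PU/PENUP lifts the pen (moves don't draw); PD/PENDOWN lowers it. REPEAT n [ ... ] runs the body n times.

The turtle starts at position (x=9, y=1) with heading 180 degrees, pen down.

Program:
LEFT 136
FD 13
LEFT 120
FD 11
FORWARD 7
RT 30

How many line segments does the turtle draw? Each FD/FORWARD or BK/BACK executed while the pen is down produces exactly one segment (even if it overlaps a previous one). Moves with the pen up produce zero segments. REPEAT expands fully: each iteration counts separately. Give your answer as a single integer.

Answer: 3

Derivation:
Executing turtle program step by step:
Start: pos=(9,1), heading=180, pen down
LT 136: heading 180 -> 316
FD 13: (9,1) -> (18.351,-8.031) [heading=316, draw]
LT 120: heading 316 -> 76
FD 11: (18.351,-8.031) -> (21.013,2.643) [heading=76, draw]
FD 7: (21.013,2.643) -> (22.706,9.435) [heading=76, draw]
RT 30: heading 76 -> 46
Final: pos=(22.706,9.435), heading=46, 3 segment(s) drawn
Segments drawn: 3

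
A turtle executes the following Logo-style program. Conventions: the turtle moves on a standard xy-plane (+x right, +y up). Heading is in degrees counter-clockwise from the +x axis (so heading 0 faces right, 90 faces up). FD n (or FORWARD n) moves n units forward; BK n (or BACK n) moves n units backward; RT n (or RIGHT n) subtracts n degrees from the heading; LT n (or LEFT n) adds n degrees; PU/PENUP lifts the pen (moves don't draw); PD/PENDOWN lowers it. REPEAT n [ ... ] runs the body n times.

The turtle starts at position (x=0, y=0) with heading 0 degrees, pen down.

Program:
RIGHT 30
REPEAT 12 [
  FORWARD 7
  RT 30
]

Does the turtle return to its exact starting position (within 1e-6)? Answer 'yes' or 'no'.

Executing turtle program step by step:
Start: pos=(0,0), heading=0, pen down
RT 30: heading 0 -> 330
REPEAT 12 [
  -- iteration 1/12 --
  FD 7: (0,0) -> (6.062,-3.5) [heading=330, draw]
  RT 30: heading 330 -> 300
  -- iteration 2/12 --
  FD 7: (6.062,-3.5) -> (9.562,-9.562) [heading=300, draw]
  RT 30: heading 300 -> 270
  -- iteration 3/12 --
  FD 7: (9.562,-9.562) -> (9.562,-16.562) [heading=270, draw]
  RT 30: heading 270 -> 240
  -- iteration 4/12 --
  FD 7: (9.562,-16.562) -> (6.062,-22.624) [heading=240, draw]
  RT 30: heading 240 -> 210
  -- iteration 5/12 --
  FD 7: (6.062,-22.624) -> (0,-26.124) [heading=210, draw]
  RT 30: heading 210 -> 180
  -- iteration 6/12 --
  FD 7: (0,-26.124) -> (-7,-26.124) [heading=180, draw]
  RT 30: heading 180 -> 150
  -- iteration 7/12 --
  FD 7: (-7,-26.124) -> (-13.062,-22.624) [heading=150, draw]
  RT 30: heading 150 -> 120
  -- iteration 8/12 --
  FD 7: (-13.062,-22.624) -> (-16.562,-16.562) [heading=120, draw]
  RT 30: heading 120 -> 90
  -- iteration 9/12 --
  FD 7: (-16.562,-16.562) -> (-16.562,-9.562) [heading=90, draw]
  RT 30: heading 90 -> 60
  -- iteration 10/12 --
  FD 7: (-16.562,-9.562) -> (-13.062,-3.5) [heading=60, draw]
  RT 30: heading 60 -> 30
  -- iteration 11/12 --
  FD 7: (-13.062,-3.5) -> (-7,0) [heading=30, draw]
  RT 30: heading 30 -> 0
  -- iteration 12/12 --
  FD 7: (-7,0) -> (0,0) [heading=0, draw]
  RT 30: heading 0 -> 330
]
Final: pos=(0,0), heading=330, 12 segment(s) drawn

Start position: (0, 0)
Final position: (0, 0)
Distance = 0; < 1e-6 -> CLOSED

Answer: yes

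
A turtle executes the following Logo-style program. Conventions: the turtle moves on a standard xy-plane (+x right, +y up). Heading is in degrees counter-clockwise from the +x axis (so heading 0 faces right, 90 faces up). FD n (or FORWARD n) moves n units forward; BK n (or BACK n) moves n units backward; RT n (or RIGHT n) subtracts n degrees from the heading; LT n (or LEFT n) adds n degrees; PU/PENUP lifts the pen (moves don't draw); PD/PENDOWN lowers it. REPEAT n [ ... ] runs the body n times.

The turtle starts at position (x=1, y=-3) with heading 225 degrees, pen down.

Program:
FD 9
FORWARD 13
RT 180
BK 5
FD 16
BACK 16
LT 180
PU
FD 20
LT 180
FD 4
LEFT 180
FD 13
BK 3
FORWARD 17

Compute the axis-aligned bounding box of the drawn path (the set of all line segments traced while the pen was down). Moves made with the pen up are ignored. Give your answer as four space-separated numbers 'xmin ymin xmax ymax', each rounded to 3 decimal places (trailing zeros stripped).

Answer: -18.092 -22.092 1 -3

Derivation:
Executing turtle program step by step:
Start: pos=(1,-3), heading=225, pen down
FD 9: (1,-3) -> (-5.364,-9.364) [heading=225, draw]
FD 13: (-5.364,-9.364) -> (-14.556,-18.556) [heading=225, draw]
RT 180: heading 225 -> 45
BK 5: (-14.556,-18.556) -> (-18.092,-22.092) [heading=45, draw]
FD 16: (-18.092,-22.092) -> (-6.778,-10.778) [heading=45, draw]
BK 16: (-6.778,-10.778) -> (-18.092,-22.092) [heading=45, draw]
LT 180: heading 45 -> 225
PU: pen up
FD 20: (-18.092,-22.092) -> (-32.234,-36.234) [heading=225, move]
LT 180: heading 225 -> 45
FD 4: (-32.234,-36.234) -> (-29.406,-33.406) [heading=45, move]
LT 180: heading 45 -> 225
FD 13: (-29.406,-33.406) -> (-38.598,-42.598) [heading=225, move]
BK 3: (-38.598,-42.598) -> (-36.477,-40.477) [heading=225, move]
FD 17: (-36.477,-40.477) -> (-48.497,-52.497) [heading=225, move]
Final: pos=(-48.497,-52.497), heading=225, 5 segment(s) drawn

Segment endpoints: x in {-18.092, -14.556, -6.778, -5.364, 1}, y in {-22.092, -18.556, -10.778, -9.364, -3}
xmin=-18.092, ymin=-22.092, xmax=1, ymax=-3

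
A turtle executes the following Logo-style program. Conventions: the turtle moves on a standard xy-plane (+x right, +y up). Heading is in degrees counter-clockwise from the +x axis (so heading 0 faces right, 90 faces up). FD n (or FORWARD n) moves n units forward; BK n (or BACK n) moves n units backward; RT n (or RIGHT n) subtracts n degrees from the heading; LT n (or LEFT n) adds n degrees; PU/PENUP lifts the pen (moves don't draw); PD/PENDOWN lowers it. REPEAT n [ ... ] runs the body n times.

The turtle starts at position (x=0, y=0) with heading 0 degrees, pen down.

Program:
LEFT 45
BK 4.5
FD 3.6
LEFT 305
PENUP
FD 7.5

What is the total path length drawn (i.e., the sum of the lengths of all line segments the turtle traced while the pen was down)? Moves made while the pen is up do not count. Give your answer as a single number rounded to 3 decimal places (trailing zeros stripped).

Answer: 8.1

Derivation:
Executing turtle program step by step:
Start: pos=(0,0), heading=0, pen down
LT 45: heading 0 -> 45
BK 4.5: (0,0) -> (-3.182,-3.182) [heading=45, draw]
FD 3.6: (-3.182,-3.182) -> (-0.636,-0.636) [heading=45, draw]
LT 305: heading 45 -> 350
PU: pen up
FD 7.5: (-0.636,-0.636) -> (6.75,-1.939) [heading=350, move]
Final: pos=(6.75,-1.939), heading=350, 2 segment(s) drawn

Segment lengths:
  seg 1: (0,0) -> (-3.182,-3.182), length = 4.5
  seg 2: (-3.182,-3.182) -> (-0.636,-0.636), length = 3.6
Total = 8.1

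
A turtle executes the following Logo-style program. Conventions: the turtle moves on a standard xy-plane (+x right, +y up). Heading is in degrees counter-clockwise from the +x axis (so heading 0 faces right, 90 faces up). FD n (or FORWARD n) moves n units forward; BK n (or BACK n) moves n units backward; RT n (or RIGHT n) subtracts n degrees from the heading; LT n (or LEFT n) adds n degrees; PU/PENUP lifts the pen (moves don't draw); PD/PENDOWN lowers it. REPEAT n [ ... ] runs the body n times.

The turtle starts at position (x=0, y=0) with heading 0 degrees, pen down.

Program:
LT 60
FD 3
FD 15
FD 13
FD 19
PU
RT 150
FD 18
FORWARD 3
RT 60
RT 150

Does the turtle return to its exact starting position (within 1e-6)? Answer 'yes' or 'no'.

Answer: no

Derivation:
Executing turtle program step by step:
Start: pos=(0,0), heading=0, pen down
LT 60: heading 0 -> 60
FD 3: (0,0) -> (1.5,2.598) [heading=60, draw]
FD 15: (1.5,2.598) -> (9,15.588) [heading=60, draw]
FD 13: (9,15.588) -> (15.5,26.847) [heading=60, draw]
FD 19: (15.5,26.847) -> (25,43.301) [heading=60, draw]
PU: pen up
RT 150: heading 60 -> 270
FD 18: (25,43.301) -> (25,25.301) [heading=270, move]
FD 3: (25,25.301) -> (25,22.301) [heading=270, move]
RT 60: heading 270 -> 210
RT 150: heading 210 -> 60
Final: pos=(25,22.301), heading=60, 4 segment(s) drawn

Start position: (0, 0)
Final position: (25, 22.301)
Distance = 33.501; >= 1e-6 -> NOT closed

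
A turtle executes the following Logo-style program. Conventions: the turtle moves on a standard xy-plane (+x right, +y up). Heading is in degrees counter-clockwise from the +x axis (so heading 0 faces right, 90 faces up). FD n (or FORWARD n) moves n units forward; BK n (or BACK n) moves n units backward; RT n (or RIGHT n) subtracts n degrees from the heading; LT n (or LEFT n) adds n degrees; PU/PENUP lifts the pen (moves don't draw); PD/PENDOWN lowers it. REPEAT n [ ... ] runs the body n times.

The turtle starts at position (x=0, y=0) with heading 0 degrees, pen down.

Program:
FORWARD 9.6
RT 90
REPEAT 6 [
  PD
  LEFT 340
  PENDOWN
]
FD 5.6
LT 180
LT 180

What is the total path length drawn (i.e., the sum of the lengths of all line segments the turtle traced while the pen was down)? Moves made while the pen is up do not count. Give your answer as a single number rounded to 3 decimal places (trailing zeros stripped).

Answer: 15.2

Derivation:
Executing turtle program step by step:
Start: pos=(0,0), heading=0, pen down
FD 9.6: (0,0) -> (9.6,0) [heading=0, draw]
RT 90: heading 0 -> 270
REPEAT 6 [
  -- iteration 1/6 --
  PD: pen down
  LT 340: heading 270 -> 250
  PD: pen down
  -- iteration 2/6 --
  PD: pen down
  LT 340: heading 250 -> 230
  PD: pen down
  -- iteration 3/6 --
  PD: pen down
  LT 340: heading 230 -> 210
  PD: pen down
  -- iteration 4/6 --
  PD: pen down
  LT 340: heading 210 -> 190
  PD: pen down
  -- iteration 5/6 --
  PD: pen down
  LT 340: heading 190 -> 170
  PD: pen down
  -- iteration 6/6 --
  PD: pen down
  LT 340: heading 170 -> 150
  PD: pen down
]
FD 5.6: (9.6,0) -> (4.75,2.8) [heading=150, draw]
LT 180: heading 150 -> 330
LT 180: heading 330 -> 150
Final: pos=(4.75,2.8), heading=150, 2 segment(s) drawn

Segment lengths:
  seg 1: (0,0) -> (9.6,0), length = 9.6
  seg 2: (9.6,0) -> (4.75,2.8), length = 5.6
Total = 15.2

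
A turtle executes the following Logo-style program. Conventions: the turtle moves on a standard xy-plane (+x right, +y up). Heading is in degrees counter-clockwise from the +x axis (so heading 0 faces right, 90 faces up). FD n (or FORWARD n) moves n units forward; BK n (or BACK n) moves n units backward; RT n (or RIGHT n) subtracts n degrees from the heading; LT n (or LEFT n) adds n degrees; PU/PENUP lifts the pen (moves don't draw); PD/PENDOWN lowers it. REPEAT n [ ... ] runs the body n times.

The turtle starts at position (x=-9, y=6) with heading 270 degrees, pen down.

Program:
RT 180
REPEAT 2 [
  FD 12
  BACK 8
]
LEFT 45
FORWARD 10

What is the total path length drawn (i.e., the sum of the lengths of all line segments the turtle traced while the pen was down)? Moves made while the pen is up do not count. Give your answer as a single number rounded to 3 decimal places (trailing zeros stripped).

Executing turtle program step by step:
Start: pos=(-9,6), heading=270, pen down
RT 180: heading 270 -> 90
REPEAT 2 [
  -- iteration 1/2 --
  FD 12: (-9,6) -> (-9,18) [heading=90, draw]
  BK 8: (-9,18) -> (-9,10) [heading=90, draw]
  -- iteration 2/2 --
  FD 12: (-9,10) -> (-9,22) [heading=90, draw]
  BK 8: (-9,22) -> (-9,14) [heading=90, draw]
]
LT 45: heading 90 -> 135
FD 10: (-9,14) -> (-16.071,21.071) [heading=135, draw]
Final: pos=(-16.071,21.071), heading=135, 5 segment(s) drawn

Segment lengths:
  seg 1: (-9,6) -> (-9,18), length = 12
  seg 2: (-9,18) -> (-9,10), length = 8
  seg 3: (-9,10) -> (-9,22), length = 12
  seg 4: (-9,22) -> (-9,14), length = 8
  seg 5: (-9,14) -> (-16.071,21.071), length = 10
Total = 50

Answer: 50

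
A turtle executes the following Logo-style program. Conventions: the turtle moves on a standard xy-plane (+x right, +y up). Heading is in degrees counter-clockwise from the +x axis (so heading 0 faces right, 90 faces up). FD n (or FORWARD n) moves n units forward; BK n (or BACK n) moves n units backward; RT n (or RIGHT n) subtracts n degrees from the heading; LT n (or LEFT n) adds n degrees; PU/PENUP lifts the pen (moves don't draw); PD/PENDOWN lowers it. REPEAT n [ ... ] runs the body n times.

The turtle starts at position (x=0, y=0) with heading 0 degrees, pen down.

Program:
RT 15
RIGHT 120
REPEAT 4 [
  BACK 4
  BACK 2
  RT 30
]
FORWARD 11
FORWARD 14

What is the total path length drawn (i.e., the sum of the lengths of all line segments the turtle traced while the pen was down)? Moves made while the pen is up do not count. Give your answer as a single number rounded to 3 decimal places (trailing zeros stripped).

Answer: 49

Derivation:
Executing turtle program step by step:
Start: pos=(0,0), heading=0, pen down
RT 15: heading 0 -> 345
RT 120: heading 345 -> 225
REPEAT 4 [
  -- iteration 1/4 --
  BK 4: (0,0) -> (2.828,2.828) [heading=225, draw]
  BK 2: (2.828,2.828) -> (4.243,4.243) [heading=225, draw]
  RT 30: heading 225 -> 195
  -- iteration 2/4 --
  BK 4: (4.243,4.243) -> (8.106,5.278) [heading=195, draw]
  BK 2: (8.106,5.278) -> (10.038,5.796) [heading=195, draw]
  RT 30: heading 195 -> 165
  -- iteration 3/4 --
  BK 4: (10.038,5.796) -> (13.902,4.76) [heading=165, draw]
  BK 2: (13.902,4.76) -> (15.834,4.243) [heading=165, draw]
  RT 30: heading 165 -> 135
  -- iteration 4/4 --
  BK 4: (15.834,4.243) -> (18.662,1.414) [heading=135, draw]
  BK 2: (18.662,1.414) -> (20.076,0) [heading=135, draw]
  RT 30: heading 135 -> 105
]
FD 11: (20.076,0) -> (17.229,10.625) [heading=105, draw]
FD 14: (17.229,10.625) -> (13.606,24.148) [heading=105, draw]
Final: pos=(13.606,24.148), heading=105, 10 segment(s) drawn

Segment lengths:
  seg 1: (0,0) -> (2.828,2.828), length = 4
  seg 2: (2.828,2.828) -> (4.243,4.243), length = 2
  seg 3: (4.243,4.243) -> (8.106,5.278), length = 4
  seg 4: (8.106,5.278) -> (10.038,5.796), length = 2
  seg 5: (10.038,5.796) -> (13.902,4.76), length = 4
  seg 6: (13.902,4.76) -> (15.834,4.243), length = 2
  seg 7: (15.834,4.243) -> (18.662,1.414), length = 4
  seg 8: (18.662,1.414) -> (20.076,0), length = 2
  seg 9: (20.076,0) -> (17.229,10.625), length = 11
  seg 10: (17.229,10.625) -> (13.606,24.148), length = 14
Total = 49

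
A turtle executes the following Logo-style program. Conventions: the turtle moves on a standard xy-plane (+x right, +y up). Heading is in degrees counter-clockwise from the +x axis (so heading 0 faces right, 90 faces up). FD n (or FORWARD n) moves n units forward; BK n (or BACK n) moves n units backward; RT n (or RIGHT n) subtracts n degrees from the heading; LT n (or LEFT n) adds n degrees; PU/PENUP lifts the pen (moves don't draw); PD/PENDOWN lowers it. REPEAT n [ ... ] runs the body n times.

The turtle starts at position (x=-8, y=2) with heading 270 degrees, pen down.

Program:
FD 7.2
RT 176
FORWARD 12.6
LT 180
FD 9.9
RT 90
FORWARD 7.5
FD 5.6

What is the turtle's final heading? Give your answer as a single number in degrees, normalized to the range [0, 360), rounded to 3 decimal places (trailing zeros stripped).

Executing turtle program step by step:
Start: pos=(-8,2), heading=270, pen down
FD 7.2: (-8,2) -> (-8,-5.2) [heading=270, draw]
RT 176: heading 270 -> 94
FD 12.6: (-8,-5.2) -> (-8.879,7.369) [heading=94, draw]
LT 180: heading 94 -> 274
FD 9.9: (-8.879,7.369) -> (-8.188,-2.507) [heading=274, draw]
RT 90: heading 274 -> 184
FD 7.5: (-8.188,-2.507) -> (-15.67,-3.03) [heading=184, draw]
FD 5.6: (-15.67,-3.03) -> (-21.256,-3.42) [heading=184, draw]
Final: pos=(-21.256,-3.42), heading=184, 5 segment(s) drawn

Answer: 184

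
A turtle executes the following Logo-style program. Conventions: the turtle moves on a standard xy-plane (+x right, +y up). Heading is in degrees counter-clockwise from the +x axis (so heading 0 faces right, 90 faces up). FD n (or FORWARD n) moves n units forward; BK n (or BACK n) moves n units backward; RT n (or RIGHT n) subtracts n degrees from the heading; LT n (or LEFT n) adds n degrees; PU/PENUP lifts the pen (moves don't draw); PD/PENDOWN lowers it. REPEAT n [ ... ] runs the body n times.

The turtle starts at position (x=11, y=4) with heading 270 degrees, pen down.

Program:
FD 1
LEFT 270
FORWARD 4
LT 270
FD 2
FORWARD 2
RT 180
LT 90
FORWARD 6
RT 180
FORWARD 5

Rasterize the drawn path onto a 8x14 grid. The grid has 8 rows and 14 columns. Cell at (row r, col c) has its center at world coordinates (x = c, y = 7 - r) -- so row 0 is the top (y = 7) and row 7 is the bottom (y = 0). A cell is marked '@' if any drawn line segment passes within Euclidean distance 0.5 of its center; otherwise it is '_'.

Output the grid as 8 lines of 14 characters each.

Segment 0: (11,4) -> (11,3)
Segment 1: (11,3) -> (7,3)
Segment 2: (7,3) -> (7,5)
Segment 3: (7,5) -> (7,7)
Segment 4: (7,7) -> (13,7)
Segment 5: (13,7) -> (8,7)

Answer: _______@@@@@@@
_______@______
_______@______
_______@___@__
_______@@@@@__
______________
______________
______________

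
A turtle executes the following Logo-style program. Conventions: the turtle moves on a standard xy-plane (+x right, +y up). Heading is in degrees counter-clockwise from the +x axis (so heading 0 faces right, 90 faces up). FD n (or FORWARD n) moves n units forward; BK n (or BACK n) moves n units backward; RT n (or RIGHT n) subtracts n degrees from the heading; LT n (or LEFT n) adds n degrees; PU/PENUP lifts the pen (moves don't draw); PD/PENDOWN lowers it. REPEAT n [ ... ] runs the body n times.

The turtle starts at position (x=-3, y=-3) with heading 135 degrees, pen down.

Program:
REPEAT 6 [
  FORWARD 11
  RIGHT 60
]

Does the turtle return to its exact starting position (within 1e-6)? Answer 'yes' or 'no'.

Answer: yes

Derivation:
Executing turtle program step by step:
Start: pos=(-3,-3), heading=135, pen down
REPEAT 6 [
  -- iteration 1/6 --
  FD 11: (-3,-3) -> (-10.778,4.778) [heading=135, draw]
  RT 60: heading 135 -> 75
  -- iteration 2/6 --
  FD 11: (-10.778,4.778) -> (-7.931,15.403) [heading=75, draw]
  RT 60: heading 75 -> 15
  -- iteration 3/6 --
  FD 11: (-7.931,15.403) -> (2.694,18.25) [heading=15, draw]
  RT 60: heading 15 -> 315
  -- iteration 4/6 --
  FD 11: (2.694,18.25) -> (10.472,10.472) [heading=315, draw]
  RT 60: heading 315 -> 255
  -- iteration 5/6 --
  FD 11: (10.472,10.472) -> (7.625,-0.153) [heading=255, draw]
  RT 60: heading 255 -> 195
  -- iteration 6/6 --
  FD 11: (7.625,-0.153) -> (-3,-3) [heading=195, draw]
  RT 60: heading 195 -> 135
]
Final: pos=(-3,-3), heading=135, 6 segment(s) drawn

Start position: (-3, -3)
Final position: (-3, -3)
Distance = 0; < 1e-6 -> CLOSED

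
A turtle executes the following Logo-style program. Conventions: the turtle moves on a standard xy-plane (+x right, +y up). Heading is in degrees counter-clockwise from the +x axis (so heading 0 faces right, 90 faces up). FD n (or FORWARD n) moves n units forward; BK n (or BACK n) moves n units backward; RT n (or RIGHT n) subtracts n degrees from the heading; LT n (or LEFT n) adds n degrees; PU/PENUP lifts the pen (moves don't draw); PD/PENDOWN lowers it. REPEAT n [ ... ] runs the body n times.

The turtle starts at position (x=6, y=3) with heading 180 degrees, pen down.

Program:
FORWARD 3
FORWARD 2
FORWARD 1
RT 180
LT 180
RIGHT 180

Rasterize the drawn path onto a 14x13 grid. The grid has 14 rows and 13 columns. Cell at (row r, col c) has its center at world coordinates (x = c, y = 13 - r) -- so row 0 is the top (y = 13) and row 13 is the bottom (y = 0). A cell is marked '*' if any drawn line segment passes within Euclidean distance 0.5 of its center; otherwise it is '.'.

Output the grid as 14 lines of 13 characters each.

Segment 0: (6,3) -> (3,3)
Segment 1: (3,3) -> (1,3)
Segment 2: (1,3) -> (0,3)

Answer: .............
.............
.............
.............
.............
.............
.............
.............
.............
.............
*******......
.............
.............
.............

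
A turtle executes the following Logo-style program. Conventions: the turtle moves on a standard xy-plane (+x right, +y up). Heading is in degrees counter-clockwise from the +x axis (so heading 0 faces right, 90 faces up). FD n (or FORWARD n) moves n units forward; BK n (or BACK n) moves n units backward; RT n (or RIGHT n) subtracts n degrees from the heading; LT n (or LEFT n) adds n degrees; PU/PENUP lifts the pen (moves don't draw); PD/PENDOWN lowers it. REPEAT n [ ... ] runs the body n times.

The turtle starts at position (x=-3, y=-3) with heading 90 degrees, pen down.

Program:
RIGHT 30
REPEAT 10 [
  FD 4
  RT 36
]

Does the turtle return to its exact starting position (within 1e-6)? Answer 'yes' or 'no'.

Answer: yes

Derivation:
Executing turtle program step by step:
Start: pos=(-3,-3), heading=90, pen down
RT 30: heading 90 -> 60
REPEAT 10 [
  -- iteration 1/10 --
  FD 4: (-3,-3) -> (-1,0.464) [heading=60, draw]
  RT 36: heading 60 -> 24
  -- iteration 2/10 --
  FD 4: (-1,0.464) -> (2.654,2.091) [heading=24, draw]
  RT 36: heading 24 -> 348
  -- iteration 3/10 --
  FD 4: (2.654,2.091) -> (6.567,1.259) [heading=348, draw]
  RT 36: heading 348 -> 312
  -- iteration 4/10 --
  FD 4: (6.567,1.259) -> (9.243,-1.713) [heading=312, draw]
  RT 36: heading 312 -> 276
  -- iteration 5/10 --
  FD 4: (9.243,-1.713) -> (9.661,-5.691) [heading=276, draw]
  RT 36: heading 276 -> 240
  -- iteration 6/10 --
  FD 4: (9.661,-5.691) -> (7.661,-9.155) [heading=240, draw]
  RT 36: heading 240 -> 204
  -- iteration 7/10 --
  FD 4: (7.661,-9.155) -> (4.007,-10.782) [heading=204, draw]
  RT 36: heading 204 -> 168
  -- iteration 8/10 --
  FD 4: (4.007,-10.782) -> (0.095,-9.951) [heading=168, draw]
  RT 36: heading 168 -> 132
  -- iteration 9/10 --
  FD 4: (0.095,-9.951) -> (-2.582,-6.978) [heading=132, draw]
  RT 36: heading 132 -> 96
  -- iteration 10/10 --
  FD 4: (-2.582,-6.978) -> (-3,-3) [heading=96, draw]
  RT 36: heading 96 -> 60
]
Final: pos=(-3,-3), heading=60, 10 segment(s) drawn

Start position: (-3, -3)
Final position: (-3, -3)
Distance = 0; < 1e-6 -> CLOSED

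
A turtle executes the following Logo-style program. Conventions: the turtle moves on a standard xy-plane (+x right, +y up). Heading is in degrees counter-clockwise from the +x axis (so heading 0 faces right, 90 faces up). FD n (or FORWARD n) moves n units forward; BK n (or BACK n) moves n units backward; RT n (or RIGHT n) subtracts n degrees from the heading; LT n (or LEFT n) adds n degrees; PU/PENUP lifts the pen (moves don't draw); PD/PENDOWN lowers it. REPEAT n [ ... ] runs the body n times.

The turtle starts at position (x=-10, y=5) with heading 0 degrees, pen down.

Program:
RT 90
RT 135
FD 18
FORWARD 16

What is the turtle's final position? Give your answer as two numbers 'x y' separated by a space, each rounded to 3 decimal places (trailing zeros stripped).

Executing turtle program step by step:
Start: pos=(-10,5), heading=0, pen down
RT 90: heading 0 -> 270
RT 135: heading 270 -> 135
FD 18: (-10,5) -> (-22.728,17.728) [heading=135, draw]
FD 16: (-22.728,17.728) -> (-34.042,29.042) [heading=135, draw]
Final: pos=(-34.042,29.042), heading=135, 2 segment(s) drawn

Answer: -34.042 29.042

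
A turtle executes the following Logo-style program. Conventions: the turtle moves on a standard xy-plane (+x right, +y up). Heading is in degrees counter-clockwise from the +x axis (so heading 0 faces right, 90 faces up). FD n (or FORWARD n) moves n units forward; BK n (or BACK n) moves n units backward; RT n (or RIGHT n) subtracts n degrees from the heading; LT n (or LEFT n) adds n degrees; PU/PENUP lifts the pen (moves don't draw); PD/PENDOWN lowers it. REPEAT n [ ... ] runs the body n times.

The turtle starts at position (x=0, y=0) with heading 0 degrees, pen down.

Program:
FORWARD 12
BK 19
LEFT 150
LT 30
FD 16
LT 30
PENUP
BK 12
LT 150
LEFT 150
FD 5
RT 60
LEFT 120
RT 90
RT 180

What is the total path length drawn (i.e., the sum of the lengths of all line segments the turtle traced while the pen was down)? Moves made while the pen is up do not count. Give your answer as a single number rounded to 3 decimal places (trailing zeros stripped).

Executing turtle program step by step:
Start: pos=(0,0), heading=0, pen down
FD 12: (0,0) -> (12,0) [heading=0, draw]
BK 19: (12,0) -> (-7,0) [heading=0, draw]
LT 150: heading 0 -> 150
LT 30: heading 150 -> 180
FD 16: (-7,0) -> (-23,0) [heading=180, draw]
LT 30: heading 180 -> 210
PU: pen up
BK 12: (-23,0) -> (-12.608,6) [heading=210, move]
LT 150: heading 210 -> 0
LT 150: heading 0 -> 150
FD 5: (-12.608,6) -> (-16.938,8.5) [heading=150, move]
RT 60: heading 150 -> 90
LT 120: heading 90 -> 210
RT 90: heading 210 -> 120
RT 180: heading 120 -> 300
Final: pos=(-16.938,8.5), heading=300, 3 segment(s) drawn

Segment lengths:
  seg 1: (0,0) -> (12,0), length = 12
  seg 2: (12,0) -> (-7,0), length = 19
  seg 3: (-7,0) -> (-23,0), length = 16
Total = 47

Answer: 47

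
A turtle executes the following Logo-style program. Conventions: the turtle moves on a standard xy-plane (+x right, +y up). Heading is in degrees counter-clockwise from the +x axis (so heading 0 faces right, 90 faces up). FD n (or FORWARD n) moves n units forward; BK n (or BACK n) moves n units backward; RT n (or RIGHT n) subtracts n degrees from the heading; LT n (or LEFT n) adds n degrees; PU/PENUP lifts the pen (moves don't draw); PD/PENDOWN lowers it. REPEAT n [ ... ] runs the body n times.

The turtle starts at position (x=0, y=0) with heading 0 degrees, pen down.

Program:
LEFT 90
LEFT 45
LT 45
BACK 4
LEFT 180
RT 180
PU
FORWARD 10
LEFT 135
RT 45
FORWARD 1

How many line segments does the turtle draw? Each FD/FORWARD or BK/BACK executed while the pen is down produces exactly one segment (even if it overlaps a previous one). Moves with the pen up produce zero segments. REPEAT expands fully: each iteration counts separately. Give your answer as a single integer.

Executing turtle program step by step:
Start: pos=(0,0), heading=0, pen down
LT 90: heading 0 -> 90
LT 45: heading 90 -> 135
LT 45: heading 135 -> 180
BK 4: (0,0) -> (4,0) [heading=180, draw]
LT 180: heading 180 -> 0
RT 180: heading 0 -> 180
PU: pen up
FD 10: (4,0) -> (-6,0) [heading=180, move]
LT 135: heading 180 -> 315
RT 45: heading 315 -> 270
FD 1: (-6,0) -> (-6,-1) [heading=270, move]
Final: pos=(-6,-1), heading=270, 1 segment(s) drawn
Segments drawn: 1

Answer: 1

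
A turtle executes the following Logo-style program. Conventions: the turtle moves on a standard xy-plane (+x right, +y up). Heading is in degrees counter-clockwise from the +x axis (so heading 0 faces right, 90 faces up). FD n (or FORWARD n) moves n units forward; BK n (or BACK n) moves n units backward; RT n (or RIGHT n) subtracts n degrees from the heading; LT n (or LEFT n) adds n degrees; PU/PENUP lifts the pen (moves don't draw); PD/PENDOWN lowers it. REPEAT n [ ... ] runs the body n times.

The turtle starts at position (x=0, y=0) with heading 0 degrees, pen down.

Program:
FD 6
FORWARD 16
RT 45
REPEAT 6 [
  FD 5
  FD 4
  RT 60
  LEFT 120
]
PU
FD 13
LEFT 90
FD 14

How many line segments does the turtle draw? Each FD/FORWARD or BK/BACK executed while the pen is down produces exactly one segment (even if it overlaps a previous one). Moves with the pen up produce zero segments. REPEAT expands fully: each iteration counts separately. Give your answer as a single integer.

Executing turtle program step by step:
Start: pos=(0,0), heading=0, pen down
FD 6: (0,0) -> (6,0) [heading=0, draw]
FD 16: (6,0) -> (22,0) [heading=0, draw]
RT 45: heading 0 -> 315
REPEAT 6 [
  -- iteration 1/6 --
  FD 5: (22,0) -> (25.536,-3.536) [heading=315, draw]
  FD 4: (25.536,-3.536) -> (28.364,-6.364) [heading=315, draw]
  RT 60: heading 315 -> 255
  LT 120: heading 255 -> 15
  -- iteration 2/6 --
  FD 5: (28.364,-6.364) -> (33.194,-5.07) [heading=15, draw]
  FD 4: (33.194,-5.07) -> (37.057,-4.035) [heading=15, draw]
  RT 60: heading 15 -> 315
  LT 120: heading 315 -> 75
  -- iteration 3/6 --
  FD 5: (37.057,-4.035) -> (38.351,0.795) [heading=75, draw]
  FD 4: (38.351,0.795) -> (39.387,4.659) [heading=75, draw]
  RT 60: heading 75 -> 15
  LT 120: heading 15 -> 135
  -- iteration 4/6 --
  FD 5: (39.387,4.659) -> (35.851,8.194) [heading=135, draw]
  FD 4: (35.851,8.194) -> (33.023,11.023) [heading=135, draw]
  RT 60: heading 135 -> 75
  LT 120: heading 75 -> 195
  -- iteration 5/6 --
  FD 5: (33.023,11.023) -> (28.193,9.729) [heading=195, draw]
  FD 4: (28.193,9.729) -> (24.329,8.693) [heading=195, draw]
  RT 60: heading 195 -> 135
  LT 120: heading 135 -> 255
  -- iteration 6/6 --
  FD 5: (24.329,8.693) -> (23.035,3.864) [heading=255, draw]
  FD 4: (23.035,3.864) -> (22,0) [heading=255, draw]
  RT 60: heading 255 -> 195
  LT 120: heading 195 -> 315
]
PU: pen up
FD 13: (22,0) -> (31.192,-9.192) [heading=315, move]
LT 90: heading 315 -> 45
FD 14: (31.192,-9.192) -> (41.092,0.707) [heading=45, move]
Final: pos=(41.092,0.707), heading=45, 14 segment(s) drawn
Segments drawn: 14

Answer: 14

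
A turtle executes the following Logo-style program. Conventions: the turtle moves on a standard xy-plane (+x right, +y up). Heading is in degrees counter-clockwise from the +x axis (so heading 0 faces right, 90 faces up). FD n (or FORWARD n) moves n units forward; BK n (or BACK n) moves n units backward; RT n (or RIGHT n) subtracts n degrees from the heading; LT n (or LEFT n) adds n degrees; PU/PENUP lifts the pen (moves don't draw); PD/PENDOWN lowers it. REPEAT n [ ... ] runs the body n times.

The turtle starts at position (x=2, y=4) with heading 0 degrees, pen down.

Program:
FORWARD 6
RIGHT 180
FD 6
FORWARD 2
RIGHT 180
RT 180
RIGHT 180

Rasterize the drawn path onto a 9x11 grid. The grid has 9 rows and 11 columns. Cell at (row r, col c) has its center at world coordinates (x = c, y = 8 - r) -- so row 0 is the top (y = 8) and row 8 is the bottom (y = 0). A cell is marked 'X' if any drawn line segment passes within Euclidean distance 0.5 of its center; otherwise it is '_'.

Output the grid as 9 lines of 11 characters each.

Segment 0: (2,4) -> (8,4)
Segment 1: (8,4) -> (2,4)
Segment 2: (2,4) -> (0,4)

Answer: ___________
___________
___________
___________
XXXXXXXXX__
___________
___________
___________
___________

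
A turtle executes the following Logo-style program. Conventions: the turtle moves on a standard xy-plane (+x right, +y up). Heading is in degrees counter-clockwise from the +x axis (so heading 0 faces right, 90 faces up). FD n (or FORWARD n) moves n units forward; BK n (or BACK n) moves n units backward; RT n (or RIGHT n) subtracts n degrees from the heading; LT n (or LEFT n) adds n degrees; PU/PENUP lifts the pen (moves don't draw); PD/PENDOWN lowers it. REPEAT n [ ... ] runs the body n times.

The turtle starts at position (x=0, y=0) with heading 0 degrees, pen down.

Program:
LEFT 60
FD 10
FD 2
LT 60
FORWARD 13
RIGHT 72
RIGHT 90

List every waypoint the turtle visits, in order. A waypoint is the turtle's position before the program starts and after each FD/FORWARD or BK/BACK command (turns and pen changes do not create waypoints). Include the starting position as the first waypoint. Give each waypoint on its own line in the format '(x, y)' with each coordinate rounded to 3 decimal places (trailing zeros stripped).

Executing turtle program step by step:
Start: pos=(0,0), heading=0, pen down
LT 60: heading 0 -> 60
FD 10: (0,0) -> (5,8.66) [heading=60, draw]
FD 2: (5,8.66) -> (6,10.392) [heading=60, draw]
LT 60: heading 60 -> 120
FD 13: (6,10.392) -> (-0.5,21.651) [heading=120, draw]
RT 72: heading 120 -> 48
RT 90: heading 48 -> 318
Final: pos=(-0.5,21.651), heading=318, 3 segment(s) drawn
Waypoints (4 total):
(0, 0)
(5, 8.66)
(6, 10.392)
(-0.5, 21.651)

Answer: (0, 0)
(5, 8.66)
(6, 10.392)
(-0.5, 21.651)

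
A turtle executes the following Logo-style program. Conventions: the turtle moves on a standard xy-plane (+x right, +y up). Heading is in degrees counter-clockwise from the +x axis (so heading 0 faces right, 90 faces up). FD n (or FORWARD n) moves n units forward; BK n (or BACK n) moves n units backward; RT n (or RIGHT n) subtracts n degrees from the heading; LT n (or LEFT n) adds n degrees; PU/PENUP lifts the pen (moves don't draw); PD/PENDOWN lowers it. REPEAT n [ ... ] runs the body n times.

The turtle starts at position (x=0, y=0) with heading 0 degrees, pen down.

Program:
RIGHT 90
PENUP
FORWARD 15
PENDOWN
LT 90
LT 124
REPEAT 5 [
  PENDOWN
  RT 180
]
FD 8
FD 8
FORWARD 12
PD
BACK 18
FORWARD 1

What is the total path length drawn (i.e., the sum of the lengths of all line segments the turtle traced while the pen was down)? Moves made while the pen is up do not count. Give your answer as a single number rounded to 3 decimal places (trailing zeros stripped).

Answer: 47

Derivation:
Executing turtle program step by step:
Start: pos=(0,0), heading=0, pen down
RT 90: heading 0 -> 270
PU: pen up
FD 15: (0,0) -> (0,-15) [heading=270, move]
PD: pen down
LT 90: heading 270 -> 0
LT 124: heading 0 -> 124
REPEAT 5 [
  -- iteration 1/5 --
  PD: pen down
  RT 180: heading 124 -> 304
  -- iteration 2/5 --
  PD: pen down
  RT 180: heading 304 -> 124
  -- iteration 3/5 --
  PD: pen down
  RT 180: heading 124 -> 304
  -- iteration 4/5 --
  PD: pen down
  RT 180: heading 304 -> 124
  -- iteration 5/5 --
  PD: pen down
  RT 180: heading 124 -> 304
]
FD 8: (0,-15) -> (4.474,-21.632) [heading=304, draw]
FD 8: (4.474,-21.632) -> (8.947,-28.265) [heading=304, draw]
FD 12: (8.947,-28.265) -> (15.657,-38.213) [heading=304, draw]
PD: pen down
BK 18: (15.657,-38.213) -> (5.592,-23.29) [heading=304, draw]
FD 1: (5.592,-23.29) -> (6.151,-24.119) [heading=304, draw]
Final: pos=(6.151,-24.119), heading=304, 5 segment(s) drawn

Segment lengths:
  seg 1: (0,-15) -> (4.474,-21.632), length = 8
  seg 2: (4.474,-21.632) -> (8.947,-28.265), length = 8
  seg 3: (8.947,-28.265) -> (15.657,-38.213), length = 12
  seg 4: (15.657,-38.213) -> (5.592,-23.29), length = 18
  seg 5: (5.592,-23.29) -> (6.151,-24.119), length = 1
Total = 47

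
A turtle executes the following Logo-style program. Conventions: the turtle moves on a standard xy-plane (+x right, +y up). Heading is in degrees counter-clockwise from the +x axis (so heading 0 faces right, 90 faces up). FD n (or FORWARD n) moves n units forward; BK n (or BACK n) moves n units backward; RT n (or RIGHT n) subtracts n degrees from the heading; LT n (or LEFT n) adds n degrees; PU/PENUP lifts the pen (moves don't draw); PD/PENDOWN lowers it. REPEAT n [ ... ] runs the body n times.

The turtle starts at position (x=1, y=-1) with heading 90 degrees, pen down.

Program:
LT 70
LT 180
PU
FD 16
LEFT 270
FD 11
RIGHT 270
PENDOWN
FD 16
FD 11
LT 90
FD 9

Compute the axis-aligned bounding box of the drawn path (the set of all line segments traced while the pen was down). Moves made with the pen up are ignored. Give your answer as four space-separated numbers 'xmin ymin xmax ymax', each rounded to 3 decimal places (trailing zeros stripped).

Answer: 12.273 -26.043 40.723 -16.809

Derivation:
Executing turtle program step by step:
Start: pos=(1,-1), heading=90, pen down
LT 70: heading 90 -> 160
LT 180: heading 160 -> 340
PU: pen up
FD 16: (1,-1) -> (16.035,-6.472) [heading=340, move]
LT 270: heading 340 -> 250
FD 11: (16.035,-6.472) -> (12.273,-16.809) [heading=250, move]
RT 270: heading 250 -> 340
PD: pen down
FD 16: (12.273,-16.809) -> (27.308,-22.281) [heading=340, draw]
FD 11: (27.308,-22.281) -> (37.645,-26.043) [heading=340, draw]
LT 90: heading 340 -> 70
FD 9: (37.645,-26.043) -> (40.723,-17.586) [heading=70, draw]
Final: pos=(40.723,-17.586), heading=70, 3 segment(s) drawn

Segment endpoints: x in {12.273, 27.308, 37.645, 40.723}, y in {-26.043, -22.281, -17.586, -16.809}
xmin=12.273, ymin=-26.043, xmax=40.723, ymax=-16.809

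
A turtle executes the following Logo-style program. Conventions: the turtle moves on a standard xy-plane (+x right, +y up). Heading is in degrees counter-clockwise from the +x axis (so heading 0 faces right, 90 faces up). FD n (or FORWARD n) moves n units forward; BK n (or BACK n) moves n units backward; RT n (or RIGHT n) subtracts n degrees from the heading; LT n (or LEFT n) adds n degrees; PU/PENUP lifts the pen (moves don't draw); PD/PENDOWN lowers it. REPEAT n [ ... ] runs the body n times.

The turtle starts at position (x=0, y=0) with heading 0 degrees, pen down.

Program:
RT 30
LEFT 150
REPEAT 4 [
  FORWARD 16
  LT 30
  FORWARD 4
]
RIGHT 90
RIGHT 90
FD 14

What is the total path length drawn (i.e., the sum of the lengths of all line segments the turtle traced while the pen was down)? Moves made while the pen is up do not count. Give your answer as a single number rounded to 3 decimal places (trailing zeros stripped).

Executing turtle program step by step:
Start: pos=(0,0), heading=0, pen down
RT 30: heading 0 -> 330
LT 150: heading 330 -> 120
REPEAT 4 [
  -- iteration 1/4 --
  FD 16: (0,0) -> (-8,13.856) [heading=120, draw]
  LT 30: heading 120 -> 150
  FD 4: (-8,13.856) -> (-11.464,15.856) [heading=150, draw]
  -- iteration 2/4 --
  FD 16: (-11.464,15.856) -> (-25.321,23.856) [heading=150, draw]
  LT 30: heading 150 -> 180
  FD 4: (-25.321,23.856) -> (-29.321,23.856) [heading=180, draw]
  -- iteration 3/4 --
  FD 16: (-29.321,23.856) -> (-45.321,23.856) [heading=180, draw]
  LT 30: heading 180 -> 210
  FD 4: (-45.321,23.856) -> (-48.785,21.856) [heading=210, draw]
  -- iteration 4/4 --
  FD 16: (-48.785,21.856) -> (-62.641,13.856) [heading=210, draw]
  LT 30: heading 210 -> 240
  FD 4: (-62.641,13.856) -> (-64.641,10.392) [heading=240, draw]
]
RT 90: heading 240 -> 150
RT 90: heading 150 -> 60
FD 14: (-64.641,10.392) -> (-57.641,22.517) [heading=60, draw]
Final: pos=(-57.641,22.517), heading=60, 9 segment(s) drawn

Segment lengths:
  seg 1: (0,0) -> (-8,13.856), length = 16
  seg 2: (-8,13.856) -> (-11.464,15.856), length = 4
  seg 3: (-11.464,15.856) -> (-25.321,23.856), length = 16
  seg 4: (-25.321,23.856) -> (-29.321,23.856), length = 4
  seg 5: (-29.321,23.856) -> (-45.321,23.856), length = 16
  seg 6: (-45.321,23.856) -> (-48.785,21.856), length = 4
  seg 7: (-48.785,21.856) -> (-62.641,13.856), length = 16
  seg 8: (-62.641,13.856) -> (-64.641,10.392), length = 4
  seg 9: (-64.641,10.392) -> (-57.641,22.517), length = 14
Total = 94

Answer: 94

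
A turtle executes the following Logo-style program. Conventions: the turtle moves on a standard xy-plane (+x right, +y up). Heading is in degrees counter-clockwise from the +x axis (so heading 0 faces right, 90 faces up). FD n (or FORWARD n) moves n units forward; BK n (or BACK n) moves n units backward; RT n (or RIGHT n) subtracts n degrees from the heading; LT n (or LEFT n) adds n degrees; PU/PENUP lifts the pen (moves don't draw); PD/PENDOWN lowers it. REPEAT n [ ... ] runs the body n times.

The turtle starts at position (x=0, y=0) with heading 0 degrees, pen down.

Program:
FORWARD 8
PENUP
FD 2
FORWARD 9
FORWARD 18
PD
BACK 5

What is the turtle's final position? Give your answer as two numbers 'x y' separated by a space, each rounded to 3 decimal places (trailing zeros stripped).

Answer: 32 0

Derivation:
Executing turtle program step by step:
Start: pos=(0,0), heading=0, pen down
FD 8: (0,0) -> (8,0) [heading=0, draw]
PU: pen up
FD 2: (8,0) -> (10,0) [heading=0, move]
FD 9: (10,0) -> (19,0) [heading=0, move]
FD 18: (19,0) -> (37,0) [heading=0, move]
PD: pen down
BK 5: (37,0) -> (32,0) [heading=0, draw]
Final: pos=(32,0), heading=0, 2 segment(s) drawn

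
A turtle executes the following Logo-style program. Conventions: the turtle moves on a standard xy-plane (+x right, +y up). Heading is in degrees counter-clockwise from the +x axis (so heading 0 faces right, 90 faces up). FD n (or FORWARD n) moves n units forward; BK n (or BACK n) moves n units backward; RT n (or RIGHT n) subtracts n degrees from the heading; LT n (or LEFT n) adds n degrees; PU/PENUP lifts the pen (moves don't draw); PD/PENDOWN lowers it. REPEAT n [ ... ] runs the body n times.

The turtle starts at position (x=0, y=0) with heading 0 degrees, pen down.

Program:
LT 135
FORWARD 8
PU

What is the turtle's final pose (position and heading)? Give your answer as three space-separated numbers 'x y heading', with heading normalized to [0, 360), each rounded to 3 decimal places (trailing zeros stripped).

Executing turtle program step by step:
Start: pos=(0,0), heading=0, pen down
LT 135: heading 0 -> 135
FD 8: (0,0) -> (-5.657,5.657) [heading=135, draw]
PU: pen up
Final: pos=(-5.657,5.657), heading=135, 1 segment(s) drawn

Answer: -5.657 5.657 135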